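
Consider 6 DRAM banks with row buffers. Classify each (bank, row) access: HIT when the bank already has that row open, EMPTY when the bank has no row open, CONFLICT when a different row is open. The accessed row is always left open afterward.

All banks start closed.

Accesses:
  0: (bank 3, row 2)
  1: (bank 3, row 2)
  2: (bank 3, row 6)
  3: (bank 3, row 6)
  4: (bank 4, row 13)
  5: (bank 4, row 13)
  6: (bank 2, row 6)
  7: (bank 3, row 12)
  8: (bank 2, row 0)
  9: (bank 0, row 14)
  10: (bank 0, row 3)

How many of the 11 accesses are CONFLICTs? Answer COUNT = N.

step 0: bank3 None->2 [EMPTY]
step 1: bank3 2->2 [HIT]
step 2: bank3 2->6 [CONFLICT]
step 3: bank3 6->6 [HIT]
step 4: bank4 None->13 [EMPTY]
step 5: bank4 13->13 [HIT]
step 6: bank2 None->6 [EMPTY]
step 7: bank3 6->12 [CONFLICT]
step 8: bank2 6->0 [CONFLICT]
step 9: bank0 None->14 [EMPTY]
step 10: bank0 14->3 [CONFLICT]

COUNT = 4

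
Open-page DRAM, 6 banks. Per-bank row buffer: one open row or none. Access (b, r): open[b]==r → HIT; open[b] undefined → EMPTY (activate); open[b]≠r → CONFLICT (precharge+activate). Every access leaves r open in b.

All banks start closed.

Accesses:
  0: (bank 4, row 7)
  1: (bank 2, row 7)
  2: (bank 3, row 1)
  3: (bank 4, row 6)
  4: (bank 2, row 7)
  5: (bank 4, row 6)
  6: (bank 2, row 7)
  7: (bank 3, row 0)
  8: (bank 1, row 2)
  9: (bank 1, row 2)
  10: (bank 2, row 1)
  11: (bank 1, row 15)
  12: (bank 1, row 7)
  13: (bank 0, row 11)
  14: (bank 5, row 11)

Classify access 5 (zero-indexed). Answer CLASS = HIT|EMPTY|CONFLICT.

CLASS = HIT

0: bank 4 row 7 — prev None → EMPTY
1: bank 2 row 7 — prev None → EMPTY
2: bank 3 row 1 — prev None → EMPTY
3: bank 4 row 6 — prev 7 → CONFLICT
4: bank 2 row 7 — prev 7 → HIT
5: bank 4 row 6 — prev 6 → HIT
6: bank 2 row 7 — prev 7 → HIT
7: bank 3 row 0 — prev 1 → CONFLICT
8: bank 1 row 2 — prev None → EMPTY
9: bank 1 row 2 — prev 2 → HIT
10: bank 2 row 1 — prev 7 → CONFLICT
11: bank 1 row 15 — prev 2 → CONFLICT
12: bank 1 row 7 — prev 15 → CONFLICT
13: bank 0 row 11 — prev None → EMPTY
14: bank 5 row 11 — prev None → EMPTY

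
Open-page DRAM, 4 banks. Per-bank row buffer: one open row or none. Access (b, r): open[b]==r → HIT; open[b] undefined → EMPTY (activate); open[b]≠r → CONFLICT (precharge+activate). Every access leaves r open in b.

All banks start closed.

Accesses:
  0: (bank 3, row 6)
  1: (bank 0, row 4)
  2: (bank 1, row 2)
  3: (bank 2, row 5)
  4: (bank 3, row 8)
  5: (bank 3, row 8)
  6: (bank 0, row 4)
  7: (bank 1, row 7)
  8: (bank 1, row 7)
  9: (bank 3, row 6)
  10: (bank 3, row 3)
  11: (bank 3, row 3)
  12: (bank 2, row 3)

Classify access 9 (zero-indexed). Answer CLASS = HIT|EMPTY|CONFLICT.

#0 (3,6) E
#1 (0,4) E
#2 (1,2) E
#3 (2,5) E
#4 (3,8) C  (was 6)
#5 (3,8) H  (was 8)
#6 (0,4) H  (was 4)
#7 (1,7) C  (was 2)
#8 (1,7) H  (was 7)
#9 (3,6) C  (was 8)
#10 (3,3) C  (was 6)
#11 (3,3) H  (was 3)
#12 (2,3) C  (was 5)

CLASS = CONFLICT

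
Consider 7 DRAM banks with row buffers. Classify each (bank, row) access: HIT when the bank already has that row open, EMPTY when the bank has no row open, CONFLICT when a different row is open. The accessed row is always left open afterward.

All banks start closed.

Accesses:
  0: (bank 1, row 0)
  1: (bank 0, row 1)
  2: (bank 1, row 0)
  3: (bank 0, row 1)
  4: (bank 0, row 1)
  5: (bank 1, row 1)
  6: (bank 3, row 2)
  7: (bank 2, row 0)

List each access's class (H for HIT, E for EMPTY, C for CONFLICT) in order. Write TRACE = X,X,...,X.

TRACE = E,E,H,H,H,C,E,E

0: bank 1 row 0 — prev None → EMPTY
1: bank 0 row 1 — prev None → EMPTY
2: bank 1 row 0 — prev 0 → HIT
3: bank 0 row 1 — prev 1 → HIT
4: bank 0 row 1 — prev 1 → HIT
5: bank 1 row 1 — prev 0 → CONFLICT
6: bank 3 row 2 — prev None → EMPTY
7: bank 2 row 0 — prev None → EMPTY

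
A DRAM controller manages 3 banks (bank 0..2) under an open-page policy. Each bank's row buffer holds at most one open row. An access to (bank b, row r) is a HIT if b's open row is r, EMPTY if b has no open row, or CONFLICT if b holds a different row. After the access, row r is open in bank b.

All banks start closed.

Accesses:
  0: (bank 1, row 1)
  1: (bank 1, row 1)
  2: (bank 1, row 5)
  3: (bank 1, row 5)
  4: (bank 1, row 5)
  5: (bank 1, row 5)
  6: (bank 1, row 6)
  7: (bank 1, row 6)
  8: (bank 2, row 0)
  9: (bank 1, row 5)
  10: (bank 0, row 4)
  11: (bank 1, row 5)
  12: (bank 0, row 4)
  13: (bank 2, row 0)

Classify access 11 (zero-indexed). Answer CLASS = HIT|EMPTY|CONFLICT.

step 0: bank1 None->1 [EMPTY]
step 1: bank1 1->1 [HIT]
step 2: bank1 1->5 [CONFLICT]
step 3: bank1 5->5 [HIT]
step 4: bank1 5->5 [HIT]
step 5: bank1 5->5 [HIT]
step 6: bank1 5->6 [CONFLICT]
step 7: bank1 6->6 [HIT]
step 8: bank2 None->0 [EMPTY]
step 9: bank1 6->5 [CONFLICT]
step 10: bank0 None->4 [EMPTY]
step 11: bank1 5->5 [HIT]
step 12: bank0 4->4 [HIT]
step 13: bank2 0->0 [HIT]

CLASS = HIT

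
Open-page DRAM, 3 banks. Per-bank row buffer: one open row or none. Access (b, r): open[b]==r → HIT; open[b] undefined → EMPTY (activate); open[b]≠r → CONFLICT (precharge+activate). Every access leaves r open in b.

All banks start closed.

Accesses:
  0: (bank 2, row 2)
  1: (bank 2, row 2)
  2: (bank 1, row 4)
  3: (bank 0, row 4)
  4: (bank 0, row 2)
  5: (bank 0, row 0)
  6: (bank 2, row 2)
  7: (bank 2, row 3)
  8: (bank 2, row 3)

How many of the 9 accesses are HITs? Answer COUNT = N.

COUNT = 3

  [0] b2 r2: no row ⇒ E
  [1] b2 r2: had r2 ⇒ H
  [2] b1 r4: no row ⇒ E
  [3] b0 r4: no row ⇒ E
  [4] b0 r2: had r4 ⇒ C
  [5] b0 r0: had r2 ⇒ C
  [6] b2 r2: had r2 ⇒ H
  [7] b2 r3: had r2 ⇒ C
  [8] b2 r3: had r3 ⇒ H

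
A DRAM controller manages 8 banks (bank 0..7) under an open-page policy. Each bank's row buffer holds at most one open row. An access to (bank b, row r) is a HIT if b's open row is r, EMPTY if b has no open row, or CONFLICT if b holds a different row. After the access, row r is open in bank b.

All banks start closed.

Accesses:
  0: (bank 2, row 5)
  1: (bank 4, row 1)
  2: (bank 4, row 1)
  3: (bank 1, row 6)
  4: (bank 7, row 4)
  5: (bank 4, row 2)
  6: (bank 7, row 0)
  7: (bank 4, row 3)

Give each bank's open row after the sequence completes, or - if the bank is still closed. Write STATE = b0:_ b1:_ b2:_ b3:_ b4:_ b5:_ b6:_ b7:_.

step 0: bank2 None->5 [EMPTY]
step 1: bank4 None->1 [EMPTY]
step 2: bank4 1->1 [HIT]
step 3: bank1 None->6 [EMPTY]
step 4: bank7 None->4 [EMPTY]
step 5: bank4 1->2 [CONFLICT]
step 6: bank7 4->0 [CONFLICT]
step 7: bank4 2->3 [CONFLICT]

STATE = b0:- b1:6 b2:5 b3:- b4:3 b5:- b6:- b7:0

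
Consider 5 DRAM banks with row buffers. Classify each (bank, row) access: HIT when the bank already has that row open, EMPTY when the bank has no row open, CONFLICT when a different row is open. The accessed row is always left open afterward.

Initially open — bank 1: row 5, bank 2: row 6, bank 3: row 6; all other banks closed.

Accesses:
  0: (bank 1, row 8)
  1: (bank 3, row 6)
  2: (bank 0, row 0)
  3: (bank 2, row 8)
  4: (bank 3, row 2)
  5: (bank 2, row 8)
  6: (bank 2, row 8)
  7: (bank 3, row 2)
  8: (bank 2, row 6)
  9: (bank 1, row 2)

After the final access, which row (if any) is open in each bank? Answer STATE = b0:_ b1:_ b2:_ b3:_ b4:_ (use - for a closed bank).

0: bank 1 row 8 — prev 5 → CONFLICT
1: bank 3 row 6 — prev 6 → HIT
2: bank 0 row 0 — prev None → EMPTY
3: bank 2 row 8 — prev 6 → CONFLICT
4: bank 3 row 2 — prev 6 → CONFLICT
5: bank 2 row 8 — prev 8 → HIT
6: bank 2 row 8 — prev 8 → HIT
7: bank 3 row 2 — prev 2 → HIT
8: bank 2 row 6 — prev 8 → CONFLICT
9: bank 1 row 2 — prev 8 → CONFLICT

STATE = b0:0 b1:2 b2:6 b3:2 b4:-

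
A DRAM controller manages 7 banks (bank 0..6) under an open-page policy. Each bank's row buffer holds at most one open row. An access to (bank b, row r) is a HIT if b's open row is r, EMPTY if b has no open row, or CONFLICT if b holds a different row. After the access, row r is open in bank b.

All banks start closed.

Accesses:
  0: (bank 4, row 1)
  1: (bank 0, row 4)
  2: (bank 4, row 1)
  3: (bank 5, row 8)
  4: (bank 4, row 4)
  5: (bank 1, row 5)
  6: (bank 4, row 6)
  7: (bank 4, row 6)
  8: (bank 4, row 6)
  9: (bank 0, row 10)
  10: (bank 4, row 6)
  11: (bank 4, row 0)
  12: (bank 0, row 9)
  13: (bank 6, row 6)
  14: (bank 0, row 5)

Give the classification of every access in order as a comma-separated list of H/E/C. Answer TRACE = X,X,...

0: bank 4 row 1 — prev None → EMPTY
1: bank 0 row 4 — prev None → EMPTY
2: bank 4 row 1 — prev 1 → HIT
3: bank 5 row 8 — prev None → EMPTY
4: bank 4 row 4 — prev 1 → CONFLICT
5: bank 1 row 5 — prev None → EMPTY
6: bank 4 row 6 — prev 4 → CONFLICT
7: bank 4 row 6 — prev 6 → HIT
8: bank 4 row 6 — prev 6 → HIT
9: bank 0 row 10 — prev 4 → CONFLICT
10: bank 4 row 6 — prev 6 → HIT
11: bank 4 row 0 — prev 6 → CONFLICT
12: bank 0 row 9 — prev 10 → CONFLICT
13: bank 6 row 6 — prev None → EMPTY
14: bank 0 row 5 — prev 9 → CONFLICT

TRACE = E,E,H,E,C,E,C,H,H,C,H,C,C,E,C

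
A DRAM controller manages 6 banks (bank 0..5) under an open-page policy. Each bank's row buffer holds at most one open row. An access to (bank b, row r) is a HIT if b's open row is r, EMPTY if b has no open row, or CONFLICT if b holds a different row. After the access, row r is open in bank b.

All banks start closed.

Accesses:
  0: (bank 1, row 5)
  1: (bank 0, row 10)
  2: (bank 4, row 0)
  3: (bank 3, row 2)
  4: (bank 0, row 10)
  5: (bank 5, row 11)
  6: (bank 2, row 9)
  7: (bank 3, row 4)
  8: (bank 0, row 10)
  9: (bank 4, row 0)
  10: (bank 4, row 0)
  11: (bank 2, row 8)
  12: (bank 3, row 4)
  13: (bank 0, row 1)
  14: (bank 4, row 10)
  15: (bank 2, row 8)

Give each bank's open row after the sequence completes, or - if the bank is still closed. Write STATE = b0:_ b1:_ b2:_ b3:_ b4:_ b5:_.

STATE = b0:1 b1:5 b2:8 b3:4 b4:10 b5:11

step 0: bank1 None->5 [EMPTY]
step 1: bank0 None->10 [EMPTY]
step 2: bank4 None->0 [EMPTY]
step 3: bank3 None->2 [EMPTY]
step 4: bank0 10->10 [HIT]
step 5: bank5 None->11 [EMPTY]
step 6: bank2 None->9 [EMPTY]
step 7: bank3 2->4 [CONFLICT]
step 8: bank0 10->10 [HIT]
step 9: bank4 0->0 [HIT]
step 10: bank4 0->0 [HIT]
step 11: bank2 9->8 [CONFLICT]
step 12: bank3 4->4 [HIT]
step 13: bank0 10->1 [CONFLICT]
step 14: bank4 0->10 [CONFLICT]
step 15: bank2 8->8 [HIT]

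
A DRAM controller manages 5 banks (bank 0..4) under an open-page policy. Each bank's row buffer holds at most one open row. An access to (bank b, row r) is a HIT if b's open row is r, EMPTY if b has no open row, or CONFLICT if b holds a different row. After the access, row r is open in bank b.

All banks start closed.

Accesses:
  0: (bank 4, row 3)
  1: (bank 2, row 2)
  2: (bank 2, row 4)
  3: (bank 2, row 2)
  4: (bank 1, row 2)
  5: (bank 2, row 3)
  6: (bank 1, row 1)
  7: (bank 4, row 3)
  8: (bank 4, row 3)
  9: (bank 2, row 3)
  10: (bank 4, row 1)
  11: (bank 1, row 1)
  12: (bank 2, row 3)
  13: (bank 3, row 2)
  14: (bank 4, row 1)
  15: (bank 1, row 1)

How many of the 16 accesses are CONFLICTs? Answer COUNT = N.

COUNT = 5

  [0] b4 r3: no row ⇒ E
  [1] b2 r2: no row ⇒ E
  [2] b2 r4: had r2 ⇒ C
  [3] b2 r2: had r4 ⇒ C
  [4] b1 r2: no row ⇒ E
  [5] b2 r3: had r2 ⇒ C
  [6] b1 r1: had r2 ⇒ C
  [7] b4 r3: had r3 ⇒ H
  [8] b4 r3: had r3 ⇒ H
  [9] b2 r3: had r3 ⇒ H
  [10] b4 r1: had r3 ⇒ C
  [11] b1 r1: had r1 ⇒ H
  [12] b2 r3: had r3 ⇒ H
  [13] b3 r2: no row ⇒ E
  [14] b4 r1: had r1 ⇒ H
  [15] b1 r1: had r1 ⇒ H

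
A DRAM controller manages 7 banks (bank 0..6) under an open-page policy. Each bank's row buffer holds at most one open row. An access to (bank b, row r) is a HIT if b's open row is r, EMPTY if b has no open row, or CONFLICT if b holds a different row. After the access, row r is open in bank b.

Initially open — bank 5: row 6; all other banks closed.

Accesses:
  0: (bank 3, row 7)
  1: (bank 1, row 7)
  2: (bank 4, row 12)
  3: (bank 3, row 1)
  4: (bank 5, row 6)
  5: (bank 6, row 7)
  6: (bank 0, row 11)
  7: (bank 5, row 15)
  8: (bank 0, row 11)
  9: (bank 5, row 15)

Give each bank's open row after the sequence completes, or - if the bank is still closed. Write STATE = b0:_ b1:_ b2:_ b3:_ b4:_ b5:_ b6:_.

STATE = b0:11 b1:7 b2:- b3:1 b4:12 b5:15 b6:7

  [0] b3 r7: no row ⇒ E
  [1] b1 r7: no row ⇒ E
  [2] b4 r12: no row ⇒ E
  [3] b3 r1: had r7 ⇒ C
  [4] b5 r6: had r6 ⇒ H
  [5] b6 r7: no row ⇒ E
  [6] b0 r11: no row ⇒ E
  [7] b5 r15: had r6 ⇒ C
  [8] b0 r11: had r11 ⇒ H
  [9] b5 r15: had r15 ⇒ H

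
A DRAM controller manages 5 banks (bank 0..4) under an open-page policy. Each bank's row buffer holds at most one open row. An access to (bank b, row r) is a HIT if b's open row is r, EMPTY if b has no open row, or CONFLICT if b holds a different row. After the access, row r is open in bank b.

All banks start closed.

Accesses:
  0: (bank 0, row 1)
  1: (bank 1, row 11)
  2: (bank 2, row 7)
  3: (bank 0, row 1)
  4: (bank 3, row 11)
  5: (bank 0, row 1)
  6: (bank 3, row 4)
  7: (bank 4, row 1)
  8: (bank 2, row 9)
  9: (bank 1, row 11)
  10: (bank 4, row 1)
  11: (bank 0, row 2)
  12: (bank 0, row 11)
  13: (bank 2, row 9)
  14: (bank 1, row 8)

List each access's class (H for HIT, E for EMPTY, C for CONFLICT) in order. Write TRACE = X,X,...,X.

#0 (0,1) E
#1 (1,11) E
#2 (2,7) E
#3 (0,1) H  (was 1)
#4 (3,11) E
#5 (0,1) H  (was 1)
#6 (3,4) C  (was 11)
#7 (4,1) E
#8 (2,9) C  (was 7)
#9 (1,11) H  (was 11)
#10 (4,1) H  (was 1)
#11 (0,2) C  (was 1)
#12 (0,11) C  (was 2)
#13 (2,9) H  (was 9)
#14 (1,8) C  (was 11)

TRACE = E,E,E,H,E,H,C,E,C,H,H,C,C,H,C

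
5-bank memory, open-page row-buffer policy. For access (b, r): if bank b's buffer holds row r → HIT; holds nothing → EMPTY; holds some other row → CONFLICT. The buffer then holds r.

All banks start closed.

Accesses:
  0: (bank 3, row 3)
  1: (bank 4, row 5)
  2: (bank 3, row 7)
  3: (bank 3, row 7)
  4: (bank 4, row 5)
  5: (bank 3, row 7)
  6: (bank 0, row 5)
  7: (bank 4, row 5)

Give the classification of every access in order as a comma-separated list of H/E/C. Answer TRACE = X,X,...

#0 (3,3) E
#1 (4,5) E
#2 (3,7) C  (was 3)
#3 (3,7) H  (was 7)
#4 (4,5) H  (was 5)
#5 (3,7) H  (was 7)
#6 (0,5) E
#7 (4,5) H  (was 5)

TRACE = E,E,C,H,H,H,E,H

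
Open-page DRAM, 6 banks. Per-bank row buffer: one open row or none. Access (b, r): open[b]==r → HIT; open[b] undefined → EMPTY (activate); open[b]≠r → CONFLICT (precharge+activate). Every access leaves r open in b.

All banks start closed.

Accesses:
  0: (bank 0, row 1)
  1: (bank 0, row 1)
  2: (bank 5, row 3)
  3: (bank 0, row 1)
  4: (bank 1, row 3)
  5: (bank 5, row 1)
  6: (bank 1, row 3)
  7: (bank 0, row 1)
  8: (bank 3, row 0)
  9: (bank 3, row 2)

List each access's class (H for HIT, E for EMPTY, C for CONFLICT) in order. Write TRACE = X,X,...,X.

TRACE = E,H,E,H,E,C,H,H,E,C

#0 (0,1) E
#1 (0,1) H  (was 1)
#2 (5,3) E
#3 (0,1) H  (was 1)
#4 (1,3) E
#5 (5,1) C  (was 3)
#6 (1,3) H  (was 3)
#7 (0,1) H  (was 1)
#8 (3,0) E
#9 (3,2) C  (was 0)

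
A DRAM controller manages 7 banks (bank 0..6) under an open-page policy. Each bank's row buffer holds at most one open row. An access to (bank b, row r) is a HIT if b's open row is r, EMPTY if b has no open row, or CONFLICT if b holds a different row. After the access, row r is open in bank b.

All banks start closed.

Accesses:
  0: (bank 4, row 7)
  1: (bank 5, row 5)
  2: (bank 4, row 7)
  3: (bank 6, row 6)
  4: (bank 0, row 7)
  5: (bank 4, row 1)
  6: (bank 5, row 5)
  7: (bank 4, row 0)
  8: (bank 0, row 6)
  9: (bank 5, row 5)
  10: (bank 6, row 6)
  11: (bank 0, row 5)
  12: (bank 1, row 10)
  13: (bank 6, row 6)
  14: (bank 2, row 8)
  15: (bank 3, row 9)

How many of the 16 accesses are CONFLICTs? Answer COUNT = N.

COUNT = 4

0: bank 4 row 7 — prev None → EMPTY
1: bank 5 row 5 — prev None → EMPTY
2: bank 4 row 7 — prev 7 → HIT
3: bank 6 row 6 — prev None → EMPTY
4: bank 0 row 7 — prev None → EMPTY
5: bank 4 row 1 — prev 7 → CONFLICT
6: bank 5 row 5 — prev 5 → HIT
7: bank 4 row 0 — prev 1 → CONFLICT
8: bank 0 row 6 — prev 7 → CONFLICT
9: bank 5 row 5 — prev 5 → HIT
10: bank 6 row 6 — prev 6 → HIT
11: bank 0 row 5 — prev 6 → CONFLICT
12: bank 1 row 10 — prev None → EMPTY
13: bank 6 row 6 — prev 6 → HIT
14: bank 2 row 8 — prev None → EMPTY
15: bank 3 row 9 — prev None → EMPTY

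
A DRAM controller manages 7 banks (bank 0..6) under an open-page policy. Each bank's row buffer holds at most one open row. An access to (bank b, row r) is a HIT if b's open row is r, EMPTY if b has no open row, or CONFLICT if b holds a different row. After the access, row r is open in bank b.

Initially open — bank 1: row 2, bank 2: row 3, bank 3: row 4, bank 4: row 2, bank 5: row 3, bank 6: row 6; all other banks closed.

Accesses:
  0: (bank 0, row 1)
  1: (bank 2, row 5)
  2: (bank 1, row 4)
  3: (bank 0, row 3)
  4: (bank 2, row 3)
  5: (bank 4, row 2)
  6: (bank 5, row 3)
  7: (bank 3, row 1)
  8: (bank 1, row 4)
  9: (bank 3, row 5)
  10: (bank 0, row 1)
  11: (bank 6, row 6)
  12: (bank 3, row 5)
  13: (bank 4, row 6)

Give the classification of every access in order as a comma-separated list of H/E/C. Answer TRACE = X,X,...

TRACE = E,C,C,C,C,H,H,C,H,C,C,H,H,C

0: bank 0 row 1 — prev None → EMPTY
1: bank 2 row 5 — prev 3 → CONFLICT
2: bank 1 row 4 — prev 2 → CONFLICT
3: bank 0 row 3 — prev 1 → CONFLICT
4: bank 2 row 3 — prev 5 → CONFLICT
5: bank 4 row 2 — prev 2 → HIT
6: bank 5 row 3 — prev 3 → HIT
7: bank 3 row 1 — prev 4 → CONFLICT
8: bank 1 row 4 — prev 4 → HIT
9: bank 3 row 5 — prev 1 → CONFLICT
10: bank 0 row 1 — prev 3 → CONFLICT
11: bank 6 row 6 — prev 6 → HIT
12: bank 3 row 5 — prev 5 → HIT
13: bank 4 row 6 — prev 2 → CONFLICT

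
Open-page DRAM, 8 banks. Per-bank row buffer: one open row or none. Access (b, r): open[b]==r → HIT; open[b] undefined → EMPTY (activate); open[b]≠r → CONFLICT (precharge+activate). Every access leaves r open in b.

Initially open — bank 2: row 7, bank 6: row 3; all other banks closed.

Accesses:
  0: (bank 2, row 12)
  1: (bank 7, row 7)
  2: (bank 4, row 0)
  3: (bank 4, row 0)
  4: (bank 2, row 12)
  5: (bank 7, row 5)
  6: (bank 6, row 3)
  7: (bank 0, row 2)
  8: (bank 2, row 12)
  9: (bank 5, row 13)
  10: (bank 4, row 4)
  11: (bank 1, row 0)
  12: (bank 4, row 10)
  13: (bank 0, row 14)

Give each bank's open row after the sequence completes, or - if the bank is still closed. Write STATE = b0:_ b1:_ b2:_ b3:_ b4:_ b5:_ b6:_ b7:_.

  [0] b2 r12: had r7 ⇒ C
  [1] b7 r7: no row ⇒ E
  [2] b4 r0: no row ⇒ E
  [3] b4 r0: had r0 ⇒ H
  [4] b2 r12: had r12 ⇒ H
  [5] b7 r5: had r7 ⇒ C
  [6] b6 r3: had r3 ⇒ H
  [7] b0 r2: no row ⇒ E
  [8] b2 r12: had r12 ⇒ H
  [9] b5 r13: no row ⇒ E
  [10] b4 r4: had r0 ⇒ C
  [11] b1 r0: no row ⇒ E
  [12] b4 r10: had r4 ⇒ C
  [13] b0 r14: had r2 ⇒ C

STATE = b0:14 b1:0 b2:12 b3:- b4:10 b5:13 b6:3 b7:5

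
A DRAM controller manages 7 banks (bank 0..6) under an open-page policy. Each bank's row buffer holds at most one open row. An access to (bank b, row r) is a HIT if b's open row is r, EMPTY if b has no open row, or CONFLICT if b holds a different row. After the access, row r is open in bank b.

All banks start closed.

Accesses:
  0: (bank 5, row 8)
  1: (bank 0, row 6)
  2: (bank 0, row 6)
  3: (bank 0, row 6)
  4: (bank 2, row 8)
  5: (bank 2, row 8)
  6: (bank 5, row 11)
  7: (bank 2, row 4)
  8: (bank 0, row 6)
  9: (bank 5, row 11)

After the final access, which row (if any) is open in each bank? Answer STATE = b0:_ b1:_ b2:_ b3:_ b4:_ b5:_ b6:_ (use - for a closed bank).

step 0: bank5 None->8 [EMPTY]
step 1: bank0 None->6 [EMPTY]
step 2: bank0 6->6 [HIT]
step 3: bank0 6->6 [HIT]
step 4: bank2 None->8 [EMPTY]
step 5: bank2 8->8 [HIT]
step 6: bank5 8->11 [CONFLICT]
step 7: bank2 8->4 [CONFLICT]
step 8: bank0 6->6 [HIT]
step 9: bank5 11->11 [HIT]

STATE = b0:6 b1:- b2:4 b3:- b4:- b5:11 b6:-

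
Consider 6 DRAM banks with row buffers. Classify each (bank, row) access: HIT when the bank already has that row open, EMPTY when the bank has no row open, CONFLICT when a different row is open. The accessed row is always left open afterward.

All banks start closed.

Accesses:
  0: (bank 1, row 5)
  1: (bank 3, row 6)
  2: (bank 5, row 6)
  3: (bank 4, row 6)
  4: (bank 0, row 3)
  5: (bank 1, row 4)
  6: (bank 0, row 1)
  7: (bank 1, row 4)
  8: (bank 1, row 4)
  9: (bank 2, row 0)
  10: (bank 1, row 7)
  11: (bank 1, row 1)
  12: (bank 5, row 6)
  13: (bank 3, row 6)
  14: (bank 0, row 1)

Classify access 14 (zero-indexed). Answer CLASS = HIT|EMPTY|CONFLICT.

CLASS = HIT

0: bank 1 row 5 — prev None → EMPTY
1: bank 3 row 6 — prev None → EMPTY
2: bank 5 row 6 — prev None → EMPTY
3: bank 4 row 6 — prev None → EMPTY
4: bank 0 row 3 — prev None → EMPTY
5: bank 1 row 4 — prev 5 → CONFLICT
6: bank 0 row 1 — prev 3 → CONFLICT
7: bank 1 row 4 — prev 4 → HIT
8: bank 1 row 4 — prev 4 → HIT
9: bank 2 row 0 — prev None → EMPTY
10: bank 1 row 7 — prev 4 → CONFLICT
11: bank 1 row 1 — prev 7 → CONFLICT
12: bank 5 row 6 — prev 6 → HIT
13: bank 3 row 6 — prev 6 → HIT
14: bank 0 row 1 — prev 1 → HIT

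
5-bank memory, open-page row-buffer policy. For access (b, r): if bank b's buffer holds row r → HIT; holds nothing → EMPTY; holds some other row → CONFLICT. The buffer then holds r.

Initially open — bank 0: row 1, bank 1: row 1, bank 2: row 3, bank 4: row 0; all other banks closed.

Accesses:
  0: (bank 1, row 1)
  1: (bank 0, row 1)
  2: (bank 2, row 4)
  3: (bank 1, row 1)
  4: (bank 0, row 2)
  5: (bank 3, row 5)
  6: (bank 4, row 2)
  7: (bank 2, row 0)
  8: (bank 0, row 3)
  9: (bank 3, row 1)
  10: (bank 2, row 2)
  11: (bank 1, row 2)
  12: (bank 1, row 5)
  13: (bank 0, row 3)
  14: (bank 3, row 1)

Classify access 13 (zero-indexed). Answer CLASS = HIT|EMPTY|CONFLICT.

0: bank 1 row 1 — prev 1 → HIT
1: bank 0 row 1 — prev 1 → HIT
2: bank 2 row 4 — prev 3 → CONFLICT
3: bank 1 row 1 — prev 1 → HIT
4: bank 0 row 2 — prev 1 → CONFLICT
5: bank 3 row 5 — prev None → EMPTY
6: bank 4 row 2 — prev 0 → CONFLICT
7: bank 2 row 0 — prev 4 → CONFLICT
8: bank 0 row 3 — prev 2 → CONFLICT
9: bank 3 row 1 — prev 5 → CONFLICT
10: bank 2 row 2 — prev 0 → CONFLICT
11: bank 1 row 2 — prev 1 → CONFLICT
12: bank 1 row 5 — prev 2 → CONFLICT
13: bank 0 row 3 — prev 3 → HIT
14: bank 3 row 1 — prev 1 → HIT

CLASS = HIT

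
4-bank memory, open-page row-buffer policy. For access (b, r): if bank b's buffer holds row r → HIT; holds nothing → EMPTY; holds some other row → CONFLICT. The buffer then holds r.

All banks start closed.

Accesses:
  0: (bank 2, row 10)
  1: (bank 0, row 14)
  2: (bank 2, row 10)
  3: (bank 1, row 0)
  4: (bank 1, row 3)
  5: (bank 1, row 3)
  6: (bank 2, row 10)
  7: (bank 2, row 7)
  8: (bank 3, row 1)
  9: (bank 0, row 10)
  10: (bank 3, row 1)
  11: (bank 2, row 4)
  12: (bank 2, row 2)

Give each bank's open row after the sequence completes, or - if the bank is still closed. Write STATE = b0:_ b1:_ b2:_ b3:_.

step 0: bank2 None->10 [EMPTY]
step 1: bank0 None->14 [EMPTY]
step 2: bank2 10->10 [HIT]
step 3: bank1 None->0 [EMPTY]
step 4: bank1 0->3 [CONFLICT]
step 5: bank1 3->3 [HIT]
step 6: bank2 10->10 [HIT]
step 7: bank2 10->7 [CONFLICT]
step 8: bank3 None->1 [EMPTY]
step 9: bank0 14->10 [CONFLICT]
step 10: bank3 1->1 [HIT]
step 11: bank2 7->4 [CONFLICT]
step 12: bank2 4->2 [CONFLICT]

STATE = b0:10 b1:3 b2:2 b3:1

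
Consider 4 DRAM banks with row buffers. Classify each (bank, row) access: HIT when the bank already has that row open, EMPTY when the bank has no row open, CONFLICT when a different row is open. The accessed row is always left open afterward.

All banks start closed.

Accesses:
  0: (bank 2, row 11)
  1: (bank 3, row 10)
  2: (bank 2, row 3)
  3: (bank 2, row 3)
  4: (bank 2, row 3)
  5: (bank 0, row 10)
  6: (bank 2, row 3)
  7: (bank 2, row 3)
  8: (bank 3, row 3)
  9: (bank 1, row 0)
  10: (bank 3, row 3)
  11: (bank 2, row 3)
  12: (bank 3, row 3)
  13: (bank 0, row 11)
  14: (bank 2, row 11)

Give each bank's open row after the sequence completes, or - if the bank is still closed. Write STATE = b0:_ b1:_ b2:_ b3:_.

#0 (2,11) E
#1 (3,10) E
#2 (2,3) C  (was 11)
#3 (2,3) H  (was 3)
#4 (2,3) H  (was 3)
#5 (0,10) E
#6 (2,3) H  (was 3)
#7 (2,3) H  (was 3)
#8 (3,3) C  (was 10)
#9 (1,0) E
#10 (3,3) H  (was 3)
#11 (2,3) H  (was 3)
#12 (3,3) H  (was 3)
#13 (0,11) C  (was 10)
#14 (2,11) C  (was 3)

STATE = b0:11 b1:0 b2:11 b3:3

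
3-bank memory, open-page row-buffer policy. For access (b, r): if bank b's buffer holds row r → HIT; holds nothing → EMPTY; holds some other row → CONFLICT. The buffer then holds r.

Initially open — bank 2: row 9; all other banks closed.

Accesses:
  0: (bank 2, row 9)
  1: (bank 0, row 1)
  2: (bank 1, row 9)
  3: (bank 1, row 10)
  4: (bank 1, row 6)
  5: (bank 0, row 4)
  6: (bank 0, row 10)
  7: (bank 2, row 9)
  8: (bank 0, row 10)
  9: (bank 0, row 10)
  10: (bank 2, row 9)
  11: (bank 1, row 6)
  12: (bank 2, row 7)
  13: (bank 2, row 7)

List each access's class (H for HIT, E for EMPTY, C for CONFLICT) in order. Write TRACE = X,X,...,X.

step 0: bank2 9->9 [HIT]
step 1: bank0 None->1 [EMPTY]
step 2: bank1 None->9 [EMPTY]
step 3: bank1 9->10 [CONFLICT]
step 4: bank1 10->6 [CONFLICT]
step 5: bank0 1->4 [CONFLICT]
step 6: bank0 4->10 [CONFLICT]
step 7: bank2 9->9 [HIT]
step 8: bank0 10->10 [HIT]
step 9: bank0 10->10 [HIT]
step 10: bank2 9->9 [HIT]
step 11: bank1 6->6 [HIT]
step 12: bank2 9->7 [CONFLICT]
step 13: bank2 7->7 [HIT]

TRACE = H,E,E,C,C,C,C,H,H,H,H,H,C,H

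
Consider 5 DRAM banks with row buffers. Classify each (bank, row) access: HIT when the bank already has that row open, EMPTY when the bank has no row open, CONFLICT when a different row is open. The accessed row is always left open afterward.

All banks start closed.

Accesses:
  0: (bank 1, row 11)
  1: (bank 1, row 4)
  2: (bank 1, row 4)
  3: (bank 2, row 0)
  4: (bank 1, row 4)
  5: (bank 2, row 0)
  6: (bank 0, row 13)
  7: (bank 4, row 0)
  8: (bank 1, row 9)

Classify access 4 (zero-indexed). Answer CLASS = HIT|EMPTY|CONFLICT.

CLASS = HIT

#0 (1,11) E
#1 (1,4) C  (was 11)
#2 (1,4) H  (was 4)
#3 (2,0) E
#4 (1,4) H  (was 4)
#5 (2,0) H  (was 0)
#6 (0,13) E
#7 (4,0) E
#8 (1,9) C  (was 4)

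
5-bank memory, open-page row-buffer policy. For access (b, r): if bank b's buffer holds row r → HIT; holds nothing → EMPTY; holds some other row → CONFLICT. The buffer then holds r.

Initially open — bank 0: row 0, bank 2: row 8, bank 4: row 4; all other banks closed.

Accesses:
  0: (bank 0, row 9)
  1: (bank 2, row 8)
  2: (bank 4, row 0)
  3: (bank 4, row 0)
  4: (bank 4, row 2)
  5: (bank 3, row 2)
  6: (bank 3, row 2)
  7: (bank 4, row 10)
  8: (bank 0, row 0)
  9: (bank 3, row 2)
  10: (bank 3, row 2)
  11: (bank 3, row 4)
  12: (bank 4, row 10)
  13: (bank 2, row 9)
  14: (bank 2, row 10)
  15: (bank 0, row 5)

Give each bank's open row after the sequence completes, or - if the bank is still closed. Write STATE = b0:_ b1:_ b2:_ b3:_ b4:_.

STATE = b0:5 b1:- b2:10 b3:4 b4:10

#0 (0,9) C  (was 0)
#1 (2,8) H  (was 8)
#2 (4,0) C  (was 4)
#3 (4,0) H  (was 0)
#4 (4,2) C  (was 0)
#5 (3,2) E
#6 (3,2) H  (was 2)
#7 (4,10) C  (was 2)
#8 (0,0) C  (was 9)
#9 (3,2) H  (was 2)
#10 (3,2) H  (was 2)
#11 (3,4) C  (was 2)
#12 (4,10) H  (was 10)
#13 (2,9) C  (was 8)
#14 (2,10) C  (was 9)
#15 (0,5) C  (was 0)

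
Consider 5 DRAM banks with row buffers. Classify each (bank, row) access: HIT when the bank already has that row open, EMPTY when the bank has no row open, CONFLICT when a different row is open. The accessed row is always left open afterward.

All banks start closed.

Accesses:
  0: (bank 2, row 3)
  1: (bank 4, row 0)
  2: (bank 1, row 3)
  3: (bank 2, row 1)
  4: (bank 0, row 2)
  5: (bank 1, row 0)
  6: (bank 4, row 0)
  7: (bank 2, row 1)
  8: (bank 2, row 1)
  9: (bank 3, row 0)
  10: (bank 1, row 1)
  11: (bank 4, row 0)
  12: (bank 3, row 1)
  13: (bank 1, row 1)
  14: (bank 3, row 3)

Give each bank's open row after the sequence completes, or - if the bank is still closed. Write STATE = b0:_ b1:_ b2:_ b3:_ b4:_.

step 0: bank2 None->3 [EMPTY]
step 1: bank4 None->0 [EMPTY]
step 2: bank1 None->3 [EMPTY]
step 3: bank2 3->1 [CONFLICT]
step 4: bank0 None->2 [EMPTY]
step 5: bank1 3->0 [CONFLICT]
step 6: bank4 0->0 [HIT]
step 7: bank2 1->1 [HIT]
step 8: bank2 1->1 [HIT]
step 9: bank3 None->0 [EMPTY]
step 10: bank1 0->1 [CONFLICT]
step 11: bank4 0->0 [HIT]
step 12: bank3 0->1 [CONFLICT]
step 13: bank1 1->1 [HIT]
step 14: bank3 1->3 [CONFLICT]

STATE = b0:2 b1:1 b2:1 b3:3 b4:0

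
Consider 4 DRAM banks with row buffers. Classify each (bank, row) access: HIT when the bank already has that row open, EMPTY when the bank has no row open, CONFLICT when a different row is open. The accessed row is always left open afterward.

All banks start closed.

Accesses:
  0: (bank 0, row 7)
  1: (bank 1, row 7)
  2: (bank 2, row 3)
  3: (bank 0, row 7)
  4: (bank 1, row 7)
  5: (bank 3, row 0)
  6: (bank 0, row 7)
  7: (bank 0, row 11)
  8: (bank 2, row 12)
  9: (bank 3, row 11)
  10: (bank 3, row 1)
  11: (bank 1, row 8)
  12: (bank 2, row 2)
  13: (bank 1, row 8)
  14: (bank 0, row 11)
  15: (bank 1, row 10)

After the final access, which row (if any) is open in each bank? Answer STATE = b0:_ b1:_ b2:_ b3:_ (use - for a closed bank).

#0 (0,7) E
#1 (1,7) E
#2 (2,3) E
#3 (0,7) H  (was 7)
#4 (1,7) H  (was 7)
#5 (3,0) E
#6 (0,7) H  (was 7)
#7 (0,11) C  (was 7)
#8 (2,12) C  (was 3)
#9 (3,11) C  (was 0)
#10 (3,1) C  (was 11)
#11 (1,8) C  (was 7)
#12 (2,2) C  (was 12)
#13 (1,8) H  (was 8)
#14 (0,11) H  (was 11)
#15 (1,10) C  (was 8)

STATE = b0:11 b1:10 b2:2 b3:1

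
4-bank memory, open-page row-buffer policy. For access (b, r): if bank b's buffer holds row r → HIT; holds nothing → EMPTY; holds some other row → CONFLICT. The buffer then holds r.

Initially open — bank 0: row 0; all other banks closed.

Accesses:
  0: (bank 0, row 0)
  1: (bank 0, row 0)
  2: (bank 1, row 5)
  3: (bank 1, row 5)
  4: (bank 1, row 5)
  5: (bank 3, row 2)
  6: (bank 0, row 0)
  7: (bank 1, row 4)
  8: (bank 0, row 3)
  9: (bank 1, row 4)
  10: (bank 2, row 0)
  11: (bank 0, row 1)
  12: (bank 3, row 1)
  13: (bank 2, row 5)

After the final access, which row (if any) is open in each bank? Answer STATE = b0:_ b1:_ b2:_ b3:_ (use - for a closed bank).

STATE = b0:1 b1:4 b2:5 b3:1

#0 (0,0) H  (was 0)
#1 (0,0) H  (was 0)
#2 (1,5) E
#3 (1,5) H  (was 5)
#4 (1,5) H  (was 5)
#5 (3,2) E
#6 (0,0) H  (was 0)
#7 (1,4) C  (was 5)
#8 (0,3) C  (was 0)
#9 (1,4) H  (was 4)
#10 (2,0) E
#11 (0,1) C  (was 3)
#12 (3,1) C  (was 2)
#13 (2,5) C  (was 0)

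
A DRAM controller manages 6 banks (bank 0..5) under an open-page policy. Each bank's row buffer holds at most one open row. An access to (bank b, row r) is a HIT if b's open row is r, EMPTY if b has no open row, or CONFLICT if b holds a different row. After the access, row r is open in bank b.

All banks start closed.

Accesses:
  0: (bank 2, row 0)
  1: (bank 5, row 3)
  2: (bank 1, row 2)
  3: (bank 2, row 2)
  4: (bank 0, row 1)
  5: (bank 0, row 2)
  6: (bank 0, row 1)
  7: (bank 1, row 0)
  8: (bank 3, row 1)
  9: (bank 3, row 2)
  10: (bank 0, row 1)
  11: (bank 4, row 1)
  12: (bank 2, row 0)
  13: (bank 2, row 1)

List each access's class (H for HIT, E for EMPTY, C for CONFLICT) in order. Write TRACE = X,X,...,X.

  [0] b2 r0: no row ⇒ E
  [1] b5 r3: no row ⇒ E
  [2] b1 r2: no row ⇒ E
  [3] b2 r2: had r0 ⇒ C
  [4] b0 r1: no row ⇒ E
  [5] b0 r2: had r1 ⇒ C
  [6] b0 r1: had r2 ⇒ C
  [7] b1 r0: had r2 ⇒ C
  [8] b3 r1: no row ⇒ E
  [9] b3 r2: had r1 ⇒ C
  [10] b0 r1: had r1 ⇒ H
  [11] b4 r1: no row ⇒ E
  [12] b2 r0: had r2 ⇒ C
  [13] b2 r1: had r0 ⇒ C

TRACE = E,E,E,C,E,C,C,C,E,C,H,E,C,C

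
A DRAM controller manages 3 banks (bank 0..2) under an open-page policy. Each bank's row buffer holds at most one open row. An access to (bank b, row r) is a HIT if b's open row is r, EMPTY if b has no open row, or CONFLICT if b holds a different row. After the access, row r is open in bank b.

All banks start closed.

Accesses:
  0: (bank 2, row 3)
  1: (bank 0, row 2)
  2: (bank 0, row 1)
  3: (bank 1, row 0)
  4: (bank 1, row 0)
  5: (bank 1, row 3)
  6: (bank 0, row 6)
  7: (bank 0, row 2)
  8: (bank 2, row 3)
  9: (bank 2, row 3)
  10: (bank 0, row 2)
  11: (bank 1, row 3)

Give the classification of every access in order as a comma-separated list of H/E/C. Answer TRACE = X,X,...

0: bank 2 row 3 — prev None → EMPTY
1: bank 0 row 2 — prev None → EMPTY
2: bank 0 row 1 — prev 2 → CONFLICT
3: bank 1 row 0 — prev None → EMPTY
4: bank 1 row 0 — prev 0 → HIT
5: bank 1 row 3 — prev 0 → CONFLICT
6: bank 0 row 6 — prev 1 → CONFLICT
7: bank 0 row 2 — prev 6 → CONFLICT
8: bank 2 row 3 — prev 3 → HIT
9: bank 2 row 3 — prev 3 → HIT
10: bank 0 row 2 — prev 2 → HIT
11: bank 1 row 3 — prev 3 → HIT

TRACE = E,E,C,E,H,C,C,C,H,H,H,H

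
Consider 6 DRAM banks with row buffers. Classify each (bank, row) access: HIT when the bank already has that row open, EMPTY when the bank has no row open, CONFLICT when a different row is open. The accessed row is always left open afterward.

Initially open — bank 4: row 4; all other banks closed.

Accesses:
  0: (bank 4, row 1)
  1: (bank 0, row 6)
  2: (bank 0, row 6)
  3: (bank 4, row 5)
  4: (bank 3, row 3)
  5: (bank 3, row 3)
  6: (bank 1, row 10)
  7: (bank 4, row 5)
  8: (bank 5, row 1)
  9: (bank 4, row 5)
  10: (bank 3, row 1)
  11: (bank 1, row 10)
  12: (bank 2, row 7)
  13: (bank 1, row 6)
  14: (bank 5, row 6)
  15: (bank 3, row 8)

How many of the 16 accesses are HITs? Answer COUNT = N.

COUNT = 5

step 0: bank4 4->1 [CONFLICT]
step 1: bank0 None->6 [EMPTY]
step 2: bank0 6->6 [HIT]
step 3: bank4 1->5 [CONFLICT]
step 4: bank3 None->3 [EMPTY]
step 5: bank3 3->3 [HIT]
step 6: bank1 None->10 [EMPTY]
step 7: bank4 5->5 [HIT]
step 8: bank5 None->1 [EMPTY]
step 9: bank4 5->5 [HIT]
step 10: bank3 3->1 [CONFLICT]
step 11: bank1 10->10 [HIT]
step 12: bank2 None->7 [EMPTY]
step 13: bank1 10->6 [CONFLICT]
step 14: bank5 1->6 [CONFLICT]
step 15: bank3 1->8 [CONFLICT]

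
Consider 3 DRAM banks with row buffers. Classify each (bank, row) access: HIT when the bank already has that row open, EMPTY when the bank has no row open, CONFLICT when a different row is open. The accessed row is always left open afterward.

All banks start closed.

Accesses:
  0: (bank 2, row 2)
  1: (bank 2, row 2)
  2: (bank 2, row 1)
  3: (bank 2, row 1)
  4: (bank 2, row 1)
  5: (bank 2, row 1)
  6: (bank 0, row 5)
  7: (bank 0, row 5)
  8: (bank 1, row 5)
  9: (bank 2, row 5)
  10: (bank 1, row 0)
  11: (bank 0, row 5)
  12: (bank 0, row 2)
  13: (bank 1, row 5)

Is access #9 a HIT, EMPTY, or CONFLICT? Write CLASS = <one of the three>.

CLASS = CONFLICT

  [0] b2 r2: no row ⇒ E
  [1] b2 r2: had r2 ⇒ H
  [2] b2 r1: had r2 ⇒ C
  [3] b2 r1: had r1 ⇒ H
  [4] b2 r1: had r1 ⇒ H
  [5] b2 r1: had r1 ⇒ H
  [6] b0 r5: no row ⇒ E
  [7] b0 r5: had r5 ⇒ H
  [8] b1 r5: no row ⇒ E
  [9] b2 r5: had r1 ⇒ C
  [10] b1 r0: had r5 ⇒ C
  [11] b0 r5: had r5 ⇒ H
  [12] b0 r2: had r5 ⇒ C
  [13] b1 r5: had r0 ⇒ C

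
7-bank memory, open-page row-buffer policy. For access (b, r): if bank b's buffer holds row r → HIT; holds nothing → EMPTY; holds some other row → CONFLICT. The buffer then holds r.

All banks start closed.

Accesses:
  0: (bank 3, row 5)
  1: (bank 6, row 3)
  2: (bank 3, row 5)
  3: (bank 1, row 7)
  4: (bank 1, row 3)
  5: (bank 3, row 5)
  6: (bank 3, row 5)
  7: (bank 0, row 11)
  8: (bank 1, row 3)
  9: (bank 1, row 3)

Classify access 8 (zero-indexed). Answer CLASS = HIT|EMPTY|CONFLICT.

CLASS = HIT

  [0] b3 r5: no row ⇒ E
  [1] b6 r3: no row ⇒ E
  [2] b3 r5: had r5 ⇒ H
  [3] b1 r7: no row ⇒ E
  [4] b1 r3: had r7 ⇒ C
  [5] b3 r5: had r5 ⇒ H
  [6] b3 r5: had r5 ⇒ H
  [7] b0 r11: no row ⇒ E
  [8] b1 r3: had r3 ⇒ H
  [9] b1 r3: had r3 ⇒ H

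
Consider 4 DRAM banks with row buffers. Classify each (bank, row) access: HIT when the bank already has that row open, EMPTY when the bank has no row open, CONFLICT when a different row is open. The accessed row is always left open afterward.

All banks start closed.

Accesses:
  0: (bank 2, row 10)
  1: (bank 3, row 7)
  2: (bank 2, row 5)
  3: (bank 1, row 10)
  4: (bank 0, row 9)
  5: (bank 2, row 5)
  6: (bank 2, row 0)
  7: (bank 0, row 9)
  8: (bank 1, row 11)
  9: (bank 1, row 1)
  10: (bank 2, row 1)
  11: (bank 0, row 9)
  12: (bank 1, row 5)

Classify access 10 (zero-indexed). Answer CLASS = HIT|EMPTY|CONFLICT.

0: bank 2 row 10 — prev None → EMPTY
1: bank 3 row 7 — prev None → EMPTY
2: bank 2 row 5 — prev 10 → CONFLICT
3: bank 1 row 10 — prev None → EMPTY
4: bank 0 row 9 — prev None → EMPTY
5: bank 2 row 5 — prev 5 → HIT
6: bank 2 row 0 — prev 5 → CONFLICT
7: bank 0 row 9 — prev 9 → HIT
8: bank 1 row 11 — prev 10 → CONFLICT
9: bank 1 row 1 — prev 11 → CONFLICT
10: bank 2 row 1 — prev 0 → CONFLICT
11: bank 0 row 9 — prev 9 → HIT
12: bank 1 row 5 — prev 1 → CONFLICT

CLASS = CONFLICT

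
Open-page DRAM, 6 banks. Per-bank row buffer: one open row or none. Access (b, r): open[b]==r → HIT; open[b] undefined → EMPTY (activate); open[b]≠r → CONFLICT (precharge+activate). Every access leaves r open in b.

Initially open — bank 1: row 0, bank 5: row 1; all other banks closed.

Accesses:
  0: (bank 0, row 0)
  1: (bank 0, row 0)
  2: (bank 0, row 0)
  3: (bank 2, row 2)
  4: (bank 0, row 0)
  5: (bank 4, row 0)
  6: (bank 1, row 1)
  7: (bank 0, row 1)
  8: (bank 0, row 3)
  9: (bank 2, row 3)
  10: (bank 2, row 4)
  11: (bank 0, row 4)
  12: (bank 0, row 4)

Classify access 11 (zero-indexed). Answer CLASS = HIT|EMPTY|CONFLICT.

  [0] b0 r0: no row ⇒ E
  [1] b0 r0: had r0 ⇒ H
  [2] b0 r0: had r0 ⇒ H
  [3] b2 r2: no row ⇒ E
  [4] b0 r0: had r0 ⇒ H
  [5] b4 r0: no row ⇒ E
  [6] b1 r1: had r0 ⇒ C
  [7] b0 r1: had r0 ⇒ C
  [8] b0 r3: had r1 ⇒ C
  [9] b2 r3: had r2 ⇒ C
  [10] b2 r4: had r3 ⇒ C
  [11] b0 r4: had r3 ⇒ C
  [12] b0 r4: had r4 ⇒ H

CLASS = CONFLICT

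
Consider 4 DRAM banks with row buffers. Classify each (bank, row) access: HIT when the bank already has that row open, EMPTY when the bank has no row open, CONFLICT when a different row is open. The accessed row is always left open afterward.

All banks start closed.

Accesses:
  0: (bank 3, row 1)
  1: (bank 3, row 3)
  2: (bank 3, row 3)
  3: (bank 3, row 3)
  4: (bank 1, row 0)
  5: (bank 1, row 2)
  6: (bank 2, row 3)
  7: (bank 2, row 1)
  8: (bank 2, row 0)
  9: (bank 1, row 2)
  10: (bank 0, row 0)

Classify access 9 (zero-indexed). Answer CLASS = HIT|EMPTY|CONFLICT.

CLASS = HIT

  [0] b3 r1: no row ⇒ E
  [1] b3 r3: had r1 ⇒ C
  [2] b3 r3: had r3 ⇒ H
  [3] b3 r3: had r3 ⇒ H
  [4] b1 r0: no row ⇒ E
  [5] b1 r2: had r0 ⇒ C
  [6] b2 r3: no row ⇒ E
  [7] b2 r1: had r3 ⇒ C
  [8] b2 r0: had r1 ⇒ C
  [9] b1 r2: had r2 ⇒ H
  [10] b0 r0: no row ⇒ E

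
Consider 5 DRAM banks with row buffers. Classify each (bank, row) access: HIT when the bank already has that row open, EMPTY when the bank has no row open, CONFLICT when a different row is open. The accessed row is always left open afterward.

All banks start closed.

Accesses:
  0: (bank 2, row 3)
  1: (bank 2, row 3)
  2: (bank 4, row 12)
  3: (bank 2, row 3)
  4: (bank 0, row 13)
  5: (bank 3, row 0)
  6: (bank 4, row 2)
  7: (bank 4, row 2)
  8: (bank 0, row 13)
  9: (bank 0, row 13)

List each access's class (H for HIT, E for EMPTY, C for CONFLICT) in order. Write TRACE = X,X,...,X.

#0 (2,3) E
#1 (2,3) H  (was 3)
#2 (4,12) E
#3 (2,3) H  (was 3)
#4 (0,13) E
#5 (3,0) E
#6 (4,2) C  (was 12)
#7 (4,2) H  (was 2)
#8 (0,13) H  (was 13)
#9 (0,13) H  (was 13)

TRACE = E,H,E,H,E,E,C,H,H,H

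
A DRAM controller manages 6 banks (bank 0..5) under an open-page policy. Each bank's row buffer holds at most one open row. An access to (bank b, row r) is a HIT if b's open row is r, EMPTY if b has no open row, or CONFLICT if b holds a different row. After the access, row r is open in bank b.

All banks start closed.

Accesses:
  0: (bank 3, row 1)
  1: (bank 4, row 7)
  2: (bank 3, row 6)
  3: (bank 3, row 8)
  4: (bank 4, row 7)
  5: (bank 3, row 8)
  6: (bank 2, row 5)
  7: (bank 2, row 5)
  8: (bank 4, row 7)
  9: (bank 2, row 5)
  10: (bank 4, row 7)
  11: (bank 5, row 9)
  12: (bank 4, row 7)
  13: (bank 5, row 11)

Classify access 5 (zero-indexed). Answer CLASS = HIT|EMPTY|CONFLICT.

CLASS = HIT

step 0: bank3 None->1 [EMPTY]
step 1: bank4 None->7 [EMPTY]
step 2: bank3 1->6 [CONFLICT]
step 3: bank3 6->8 [CONFLICT]
step 4: bank4 7->7 [HIT]
step 5: bank3 8->8 [HIT]
step 6: bank2 None->5 [EMPTY]
step 7: bank2 5->5 [HIT]
step 8: bank4 7->7 [HIT]
step 9: bank2 5->5 [HIT]
step 10: bank4 7->7 [HIT]
step 11: bank5 None->9 [EMPTY]
step 12: bank4 7->7 [HIT]
step 13: bank5 9->11 [CONFLICT]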